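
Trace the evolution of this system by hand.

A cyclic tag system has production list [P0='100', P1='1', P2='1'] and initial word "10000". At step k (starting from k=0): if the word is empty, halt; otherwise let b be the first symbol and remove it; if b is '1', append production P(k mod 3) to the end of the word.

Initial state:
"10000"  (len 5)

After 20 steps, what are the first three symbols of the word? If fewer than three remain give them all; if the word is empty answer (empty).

1

t=0: "10000"  (len 5)
t=1: "0000100"  (len 7)
t=2: "000100"  (len 6)
t=3: "00100"  (len 5)
t=4: "0100"  (len 4)
t=5: "100"  (len 3)
t=6: "001"  (len 3)
t=7: "01"  (len 2)
t=8: "1"  (len 1)
t=9: "1"  (len 1)
t=10: "100"  (len 3)
t=11: "001"  (len 3)
t=12: "01"  (len 2)
t=13: "1"  (len 1)
t=14: "1"  (len 1)
t=15: "1"  (len 1)
t=16: "100"  (len 3)
t=17: "001"  (len 3)
t=18: "01"  (len 2)
t=19: "1"  (len 1)
t=20: "1"  (len 1)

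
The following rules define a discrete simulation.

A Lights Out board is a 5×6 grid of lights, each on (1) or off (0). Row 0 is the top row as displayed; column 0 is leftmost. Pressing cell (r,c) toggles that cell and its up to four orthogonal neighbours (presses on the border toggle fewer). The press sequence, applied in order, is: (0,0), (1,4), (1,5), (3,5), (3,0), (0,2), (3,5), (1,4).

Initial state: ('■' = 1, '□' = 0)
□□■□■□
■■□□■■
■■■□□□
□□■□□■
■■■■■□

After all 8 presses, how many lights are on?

17

step 0: □□■□■□
■■□□■■
■■■□□□
□□■□□■
■■■■■□
step 1: ■■■□■□
□■□□■■
■■■□□□
□□■□□■
■■■■■□
step 2: ■■■□□□
□■□■□□
■■■□■□
□□■□□■
■■■■■□
step 3: ■■■□□■
□■□■■■
■■■□■■
□□■□□■
■■■■■□
step 4: ■■■□□■
□■□■■■
■■■□■□
□□■□■□
■■■■■■
step 5: ■■■□□■
□■□■■■
□■■□■□
■■■□■□
□■■■■■
step 6: ■□□■□■
□■■■■■
□■■□■□
■■■□■□
□■■■■■
step 7: ■□□■□■
□■■■■■
□■■□■■
■■■□□■
□■■■■□
step 8: ■□□■■■
□■■□□□
□■■□□■
■■■□□■
□■■■■□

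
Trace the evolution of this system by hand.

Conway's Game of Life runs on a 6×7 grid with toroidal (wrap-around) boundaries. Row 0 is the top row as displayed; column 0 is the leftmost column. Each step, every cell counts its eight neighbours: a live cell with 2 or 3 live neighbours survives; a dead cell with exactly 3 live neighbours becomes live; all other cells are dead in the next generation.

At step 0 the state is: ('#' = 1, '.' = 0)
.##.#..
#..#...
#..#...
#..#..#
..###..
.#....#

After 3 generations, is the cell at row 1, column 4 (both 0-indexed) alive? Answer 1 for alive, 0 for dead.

k=0  .##.#..
#..#...
#..#...
#..#..#
..###..
.#....#
k=1  .###...
#..##..
#####..
##....#
.######
##..##.
k=2  .....##
#......
....##.
.......
...#...
.......
k=3  ......#
....#..
.......
....#..
.......
.......

1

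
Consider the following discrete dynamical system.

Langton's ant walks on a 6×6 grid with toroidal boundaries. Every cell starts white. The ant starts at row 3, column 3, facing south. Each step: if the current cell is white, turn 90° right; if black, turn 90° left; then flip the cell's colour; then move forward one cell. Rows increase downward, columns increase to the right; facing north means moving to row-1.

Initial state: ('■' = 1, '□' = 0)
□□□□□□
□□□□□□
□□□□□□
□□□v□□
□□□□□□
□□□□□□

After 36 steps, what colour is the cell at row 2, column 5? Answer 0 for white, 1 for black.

0

[0] □□□□□□
□□□□□□
□□□□□□
□□□v□□
□□□□□□
□□□□□□
[1] □□□□□□
□□□□□□
□□□□□□
□□<■□□
□□□□□□
□□□□□□
[2] □□□□□□
□□□□□□
□□^□□□
□□■■□□
□□□□□□
□□□□□□
[3] □□□□□□
□□□□□□
□□■>□□
□□■■□□
□□□□□□
□□□□□□
[4] □□□□□□
□□□□□□
□□■■□□
□□■v□□
□□□□□□
□□□□□□
[5] □□□□□□
□□□□□□
□□■■□□
□□■□>□
□□□□□□
□□□□□□
[6] □□□□□□
□□□□□□
□□■■□□
□□■□■□
□□□□v□
□□□□□□
[7] □□□□□□
□□□□□□
□□■■□□
□□■□■□
□□□<■□
□□□□□□
[8] □□□□□□
□□□□□□
□□■■□□
□□■^■□
□□□■■□
□□□□□□
[9] □□□□□□
□□□□□□
□□■■□□
□□■■>□
□□□■■□
□□□□□□
[10] □□□□□□
□□□□□□
□□■■^□
□□■■□□
□□□■■□
□□□□□□
[11] □□□□□□
□□□□□□
□□■■■>
□□■■□□
□□□■■□
□□□□□□
[12] □□□□□□
□□□□□□
□□■■■■
□□■■□v
□□□■■□
□□□□□□
[13] □□□□□□
□□□□□□
□□■■■■
□□■■<■
□□□■■□
□□□□□□
[14] □□□□□□
□□□□□□
□□■■^■
□□■■■■
□□□■■□
□□□□□□
[15] □□□□□□
□□□□□□
□□■<□■
□□■■■■
□□□■■□
□□□□□□
[16] □□□□□□
□□□□□□
□□■□□■
□□■v■■
□□□■■□
□□□□□□
[17] □□□□□□
□□□□□□
□□■□□■
□□■□>■
□□□■■□
□□□□□□
[18] □□□□□□
□□□□□□
□□■□^■
□□■□□■
□□□■■□
□□□□□□
[19] □□□□□□
□□□□□□
□□■□■>
□□■□□■
□□□■■□
□□□□□□
[20] □□□□□□
□□□□□^
□□■□■□
□□■□□■
□□□■■□
□□□□□□
[21] □□□□□□
>□□□□■
□□■□■□
□□■□□■
□□□■■□
□□□□□□
[22] □□□□□□
■□□□□■
v□■□■□
□□■□□■
□□□■■□
□□□□□□
[23] □□□□□□
■□□□□■
■□■□■<
□□■□□■
□□□■■□
□□□□□□
[24] □□□□□□
■□□□□^
■□■□■■
□□■□□■
□□□■■□
□□□□□□
[25] □□□□□□
■□□□<□
■□■□■■
□□■□□■
□□□■■□
□□□□□□
[26] □□□□^□
■□□□■□
■□■□■■
□□■□□■
□□□■■□
□□□□□□
[27] □□□□■>
■□□□■□
■□■□■■
□□■□□■
□□□■■□
□□□□□□
[28] □□□□■■
■□□□■v
■□■□■■
□□■□□■
□□□■■□
□□□□□□
[29] □□□□■■
■□□□<■
■□■□■■
□□■□□■
□□□■■□
□□□□□□
[30] □□□□■■
■□□□□■
■□■□v■
□□■□□■
□□□■■□
□□□□□□
[31] □□□□■■
■□□□□■
■□■□□>
□□■□□■
□□□■■□
□□□□□□
[32] □□□□■■
■□□□□^
■□■□□□
□□■□□■
□□□■■□
□□□□□□
[33] □□□□■■
■□□□<□
■□■□□□
□□■□□■
□□□■■□
□□□□□□
[34] □□□□^■
■□□□■□
■□■□□□
□□■□□■
□□□■■□
□□□□□□
[35] □□□<□■
■□□□■□
■□■□□□
□□■□□■
□□□■■□
□□□□□□
[36] □□□■□■
■□□□■□
■□■□□□
□□■□□■
□□□■■□
□□□^□□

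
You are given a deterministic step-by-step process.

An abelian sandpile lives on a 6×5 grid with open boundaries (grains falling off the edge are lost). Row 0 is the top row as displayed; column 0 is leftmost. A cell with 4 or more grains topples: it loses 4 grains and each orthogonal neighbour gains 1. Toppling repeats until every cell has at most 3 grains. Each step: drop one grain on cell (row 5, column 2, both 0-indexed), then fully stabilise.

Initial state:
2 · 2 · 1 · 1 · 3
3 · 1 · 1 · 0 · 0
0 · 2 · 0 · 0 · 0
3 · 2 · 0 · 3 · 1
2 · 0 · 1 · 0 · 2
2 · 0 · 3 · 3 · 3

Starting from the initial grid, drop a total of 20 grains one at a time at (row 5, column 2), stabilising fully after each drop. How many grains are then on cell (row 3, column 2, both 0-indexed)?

1

k=0  2 · 2 · 1 · 1 · 3
3 · 1 · 1 · 0 · 0
0 · 2 · 0 · 0 · 0
3 · 2 · 0 · 3 · 1
2 · 0 · 1 · 0 · 2
2 · 0 · 3 · 3 · 3
k=1  2 · 2 · 1 · 1 · 3
3 · 1 · 1 · 0 · 0
0 · 2 · 0 · 0 · 0
3 · 2 · 0 · 3 · 1
2 · 0 · 2 · 1 · 3
2 · 1 · 1 · 1 · 0
k=2  2 · 2 · 1 · 1 · 3
3 · 1 · 1 · 0 · 0
0 · 2 · 0 · 0 · 0
3 · 2 · 0 · 3 · 1
2 · 0 · 2 · 1 · 3
2 · 1 · 2 · 1 · 0
k=3  2 · 2 · 1 · 1 · 3
3 · 1 · 1 · 0 · 0
0 · 2 · 0 · 0 · 0
3 · 2 · 0 · 3 · 1
2 · 0 · 2 · 1 · 3
2 · 1 · 3 · 1 · 0
k=4  2 · 2 · 1 · 1 · 3
3 · 1 · 1 · 0 · 0
0 · 2 · 0 · 0 · 0
3 · 2 · 0 · 3 · 1
2 · 0 · 3 · 1 · 3
2 · 2 · 0 · 2 · 0
k=5  2 · 2 · 1 · 1 · 3
3 · 1 · 1 · 0 · 0
0 · 2 · 0 · 0 · 0
3 · 2 · 0 · 3 · 1
2 · 0 · 3 · 1 · 3
2 · 2 · 1 · 2 · 0
k=6  2 · 2 · 1 · 1 · 3
3 · 1 · 1 · 0 · 0
0 · 2 · 0 · 0 · 0
3 · 2 · 0 · 3 · 1
2 · 0 · 3 · 1 · 3
2 · 2 · 2 · 2 · 0
k=7  2 · 2 · 1 · 1 · 3
3 · 1 · 1 · 0 · 0
0 · 2 · 0 · 0 · 0
3 · 2 · 0 · 3 · 1
2 · 0 · 3 · 1 · 3
2 · 2 · 3 · 2 · 0
k=8  2 · 2 · 1 · 1 · 3
3 · 1 · 1 · 0 · 0
0 · 2 · 0 · 0 · 0
3 · 2 · 1 · 3 · 1
2 · 1 · 0 · 2 · 3
2 · 3 · 1 · 3 · 0
k=9  2 · 2 · 1 · 1 · 3
3 · 1 · 1 · 0 · 0
0 · 2 · 0 · 0 · 0
3 · 2 · 1 · 3 · 1
2 · 1 · 0 · 2 · 3
2 · 3 · 2 · 3 · 0
k=10  2 · 2 · 1 · 1 · 3
3 · 1 · 1 · 0 · 0
0 · 2 · 0 · 0 · 0
3 · 2 · 1 · 3 · 1
2 · 1 · 0 · 2 · 3
2 · 3 · 3 · 3 · 0
k=11  2 · 2 · 1 · 1 · 3
3 · 1 · 1 · 0 · 0
0 · 2 · 0 · 0 · 0
3 · 2 · 1 · 3 · 1
2 · 2 · 1 · 3 · 3
3 · 0 · 2 · 0 · 1
k=12  2 · 2 · 1 · 1 · 3
3 · 1 · 1 · 0 · 0
0 · 2 · 0 · 0 · 0
3 · 2 · 1 · 3 · 1
2 · 2 · 1 · 3 · 3
3 · 0 · 3 · 0 · 1
k=13  2 · 2 · 1 · 1 · 3
3 · 1 · 1 · 0 · 0
0 · 2 · 0 · 0 · 0
3 · 2 · 1 · 3 · 1
2 · 2 · 2 · 3 · 3
3 · 1 · 0 · 1 · 1
k=14  2 · 2 · 1 · 1 · 3
3 · 1 · 1 · 0 · 0
0 · 2 · 0 · 0 · 0
3 · 2 · 1 · 3 · 1
2 · 2 · 2 · 3 · 3
3 · 1 · 1 · 1 · 1
k=15  2 · 2 · 1 · 1 · 3
3 · 1 · 1 · 0 · 0
0 · 2 · 0 · 0 · 0
3 · 2 · 1 · 3 · 1
2 · 2 · 2 · 3 · 3
3 · 1 · 2 · 1 · 1
k=16  2 · 2 · 1 · 1 · 3
3 · 1 · 1 · 0 · 0
0 · 2 · 0 · 0 · 0
3 · 2 · 1 · 3 · 1
2 · 2 · 2 · 3 · 3
3 · 1 · 3 · 1 · 1
k=17  2 · 2 · 1 · 1 · 3
3 · 1 · 1 · 0 · 0
0 · 2 · 0 · 0 · 0
3 · 2 · 1 · 3 · 1
2 · 2 · 3 · 3 · 3
3 · 2 · 0 · 2 · 1
k=18  2 · 2 · 1 · 1 · 3
3 · 1 · 1 · 0 · 0
0 · 2 · 0 · 0 · 0
3 · 2 · 1 · 3 · 1
2 · 2 · 3 · 3 · 3
3 · 2 · 1 · 2 · 1
k=19  2 · 2 · 1 · 1 · 3
3 · 1 · 1 · 0 · 0
0 · 2 · 0 · 0 · 0
3 · 2 · 1 · 3 · 1
2 · 2 · 3 · 3 · 3
3 · 2 · 2 · 2 · 1
k=20  2 · 2 · 1 · 1 · 3
3 · 1 · 1 · 0 · 0
0 · 2 · 0 · 0 · 0
3 · 2 · 1 · 3 · 1
2 · 2 · 3 · 3 · 3
3 · 2 · 3 · 2 · 1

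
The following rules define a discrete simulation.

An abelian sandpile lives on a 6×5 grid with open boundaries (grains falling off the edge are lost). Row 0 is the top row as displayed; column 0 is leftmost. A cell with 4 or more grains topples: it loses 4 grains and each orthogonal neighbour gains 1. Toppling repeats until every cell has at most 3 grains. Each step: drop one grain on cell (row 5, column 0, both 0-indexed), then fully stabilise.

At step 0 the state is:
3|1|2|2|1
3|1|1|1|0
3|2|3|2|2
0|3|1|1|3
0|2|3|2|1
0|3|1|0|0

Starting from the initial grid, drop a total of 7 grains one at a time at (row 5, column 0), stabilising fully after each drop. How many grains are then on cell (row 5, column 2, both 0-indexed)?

2

t=0: 3|1|2|2|1
3|1|1|1|0
3|2|3|2|2
0|3|1|1|3
0|2|3|2|1
0|3|1|0|0
t=1: 3|1|2|2|1
3|1|1|1|0
3|2|3|2|2
0|3|1|1|3
0|2|3|2|1
1|3|1|0|0
t=2: 3|1|2|2|1
3|1|1|1|0
3|2|3|2|2
0|3|1|1|3
0|2|3|2|1
2|3|1|0|0
t=3: 3|1|2|2|1
3|1|1|1|0
3|2|3|2|2
0|3|1|1|3
0|2|3|2|1
3|3|1|0|0
t=4: 3|1|2|2|1
3|1|1|1|0
3|2|3|2|2
0|3|1|1|3
1|3|3|2|1
1|0|2|0|0
t=5: 3|1|2|2|1
3|1|1|1|0
3|2|3|2|2
0|3|1|1|3
1|3|3|2|1
2|0|2|0|0
t=6: 3|1|2|2|1
3|1|1|1|0
3|2|3|2|2
0|3|1|1|3
1|3|3|2|1
3|0|2|0|0
t=7: 3|1|2|2|1
3|1|1|1|0
3|2|3|2|2
0|3|1|1|3
2|3|3|2|1
0|1|2|0|0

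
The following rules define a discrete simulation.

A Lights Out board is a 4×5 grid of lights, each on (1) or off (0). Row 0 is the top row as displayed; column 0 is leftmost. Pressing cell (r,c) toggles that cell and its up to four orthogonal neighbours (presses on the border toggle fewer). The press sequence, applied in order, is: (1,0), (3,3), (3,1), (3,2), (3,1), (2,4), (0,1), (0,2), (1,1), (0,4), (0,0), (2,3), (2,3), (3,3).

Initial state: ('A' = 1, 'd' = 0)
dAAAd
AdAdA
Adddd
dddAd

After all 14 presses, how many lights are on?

gen 0: dAAAd
AdAdA
Adddd
dddAd
gen 1: AAAAd
dAAdA
ddddd
dddAd
gen 2: AAAAd
dAAdA
dddAd
ddAdA
gen 3: AAAAd
dAAdA
dAdAd
AAddA
gen 4: AAAAd
dAAdA
dAAAd
AdAAA
gen 5: AAAAd
dAAdA
ddAAd
dAdAA
gen 6: AAAAd
dAAdd
ddAdA
dAdAd
gen 7: dddAd
ddAdd
ddAdA
dAdAd
gen 8: dAAdd
ddddd
ddAdA
dAdAd
gen 9: ddAdd
AAAdd
dAAdA
dAdAd
gen 10: ddAAA
AAAdA
dAAdA
dAdAd
gen 11: AAAAA
dAAdA
dAAdA
dAdAd
gen 12: AAAAA
dAAAA
dAdAd
dAddd
gen 13: AAAAA
dAAdA
dAAdA
dAdAd
gen 14: AAAAA
dAAdA
dAAAA
dAAdA

15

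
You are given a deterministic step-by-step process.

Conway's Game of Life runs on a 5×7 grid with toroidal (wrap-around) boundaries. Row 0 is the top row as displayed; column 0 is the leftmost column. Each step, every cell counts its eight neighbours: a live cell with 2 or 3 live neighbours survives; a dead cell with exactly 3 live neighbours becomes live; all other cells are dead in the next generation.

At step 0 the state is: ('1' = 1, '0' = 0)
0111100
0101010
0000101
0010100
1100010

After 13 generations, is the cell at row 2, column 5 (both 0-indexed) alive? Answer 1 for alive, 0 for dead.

gen 0: 0111100
0101010
0000101
0010100
1100010
gen 1: 0001011
1100010
0010100
1101101
1000010
gen 2: 0100010
1111010
0010100
1111101
0111000
gen 3: 0000001
1001011
0000000
1000110
0000011
gen 4: 0000100
1000011
1000000
0000110
1000100
gen 5: 1000100
1000011
1000100
0000111
0001100
gen 6: 1001100
1100110
1000100
0000001
0001001
gen 7: 1111000
1100010
1100100
1000011
1001111
gen 8: 0001000
0001100
0000100
0001000
0001000
gen 9: 0011000
0001100
0000100
0001100
0011100
gen 10: 0000000
0010100
0000010
0010010
0000000
gen 11: 0000000
0000000
0001110
0000000
0000000
gen 12: 0000000
0000100
0000100
0000100
0000000
gen 13: 0000000
0000000
0001110
0000000
0000000

1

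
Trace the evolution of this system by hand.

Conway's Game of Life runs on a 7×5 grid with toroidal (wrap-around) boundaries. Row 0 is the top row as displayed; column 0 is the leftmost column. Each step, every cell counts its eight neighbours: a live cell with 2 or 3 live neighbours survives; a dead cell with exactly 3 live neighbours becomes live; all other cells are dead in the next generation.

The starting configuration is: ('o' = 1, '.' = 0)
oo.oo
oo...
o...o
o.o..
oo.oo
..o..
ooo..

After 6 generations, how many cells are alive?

k=0  oo.oo
oo...
o...o
o.o..
oo.oo
..o..
ooo..
k=1  ...o.
..oo.
....o
..o..
o..oo
.....
.....
k=2  ..oo.
..ooo
..o..
o....
...oo
....o
.....
k=3  ..o.o
.o..o
.oo.o
...oo
o..oo
...oo
...o.
k=4  o.o.o
.o..o
.oo.o
.o...
o.o..
o.o..
..o..
k=5  o.o.o
....o
.ooo.
...o.
o.o..
..oo.
o.o.o
k=6  .....
....o
..ooo
...oo
.oo.o
o.o..
o.o..

13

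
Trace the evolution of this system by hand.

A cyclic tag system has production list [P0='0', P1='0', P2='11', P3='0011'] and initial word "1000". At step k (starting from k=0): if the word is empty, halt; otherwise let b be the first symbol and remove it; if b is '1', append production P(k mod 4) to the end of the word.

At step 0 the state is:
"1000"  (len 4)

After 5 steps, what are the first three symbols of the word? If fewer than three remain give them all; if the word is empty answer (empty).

[0] "1000"  (len 4)
[1] "0000"  (len 4)
[2] "000"  (len 3)
[3] "00"  (len 2)
[4] "0"  (len 1)
[5] (halted — word empty)

(empty)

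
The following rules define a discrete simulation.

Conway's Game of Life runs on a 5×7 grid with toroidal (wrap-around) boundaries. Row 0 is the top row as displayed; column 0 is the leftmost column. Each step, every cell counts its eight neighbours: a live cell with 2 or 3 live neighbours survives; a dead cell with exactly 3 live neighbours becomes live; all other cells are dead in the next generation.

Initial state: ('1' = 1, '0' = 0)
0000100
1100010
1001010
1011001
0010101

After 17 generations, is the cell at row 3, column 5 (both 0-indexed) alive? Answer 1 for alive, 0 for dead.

k=0  0000100
1100010
1001010
1011001
0010101
k=1  1101101
1100010
0001010
1010000
1110101
k=2  0001100
0101010
1010100
1010110
0000100
k=3  0011010
0100010
1010000
0000111
0000000
k=4  0010100
0101101
1100100
0000011
0001001
k=5  1010100
0100100
0111100
0000111
0001101
k=6  1110100
1000110
1110000
1000001
1000001
k=7  0001100
0000110
0000010
0000000
0000010
k=8  0001000
0001010
0000110
0000000
0000100
k=9  0001000
0001010
0000110
0000110
0000000
k=10  0000100
0001010
0001001
0000110
0000100
k=11  0001110
0001010
0001001
0001110
0001100
k=12  0010010
0011011
0011001
0010010
0010000
k=13  0110111
0100011
0100001
0110000
0111000
k=14  0000101
0100100
0100011
0001000
0000110
k=15  0001100
0000101
1010110
0000001
0001110
k=16  0000000
0000001
1001100
0000001
0001010
k=17  0000000
0000000
1000011
0001011
0000000

1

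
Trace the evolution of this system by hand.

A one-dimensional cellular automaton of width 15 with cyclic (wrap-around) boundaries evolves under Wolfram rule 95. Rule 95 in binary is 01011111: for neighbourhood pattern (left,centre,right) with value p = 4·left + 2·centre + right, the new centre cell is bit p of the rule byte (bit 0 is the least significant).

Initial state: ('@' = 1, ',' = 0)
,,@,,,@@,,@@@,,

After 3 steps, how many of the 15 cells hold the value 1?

0) ,,@,,,@@,,@@@,,
1) @@@@@@@@@@@,@@@
2) ,,,,,,,,,,@,@,,
3) @@@@@@@@@@@,@@@

14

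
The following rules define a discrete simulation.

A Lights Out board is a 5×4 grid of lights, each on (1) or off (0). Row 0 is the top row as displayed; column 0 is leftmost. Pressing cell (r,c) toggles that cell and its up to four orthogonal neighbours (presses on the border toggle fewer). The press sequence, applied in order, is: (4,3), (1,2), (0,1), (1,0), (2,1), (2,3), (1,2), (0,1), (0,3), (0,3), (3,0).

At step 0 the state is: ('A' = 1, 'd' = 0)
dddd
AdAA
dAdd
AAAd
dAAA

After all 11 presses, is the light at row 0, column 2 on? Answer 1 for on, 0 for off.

0

t=0: dddd
AdAA
dAdd
AAAd
dAAA
t=1: dddd
AdAA
dAdd
AAAA
dAdd
t=2: ddAd
AAdd
dAAd
AAAA
dAdd
t=3: AAdd
Addd
dAAd
AAAA
dAdd
t=4: dAdd
dAdd
AAAd
AAAA
dAdd
t=5: dAdd
dddd
dddd
AdAA
dAdd
t=6: dAdd
dddA
ddAA
AdAd
dAdd
t=7: dAAd
dAAd
dddA
AdAd
dAdd
t=8: Addd
ddAd
dddA
AdAd
dAdd
t=9: AdAA
ddAA
dddA
AdAd
dAdd
t=10: Addd
ddAd
dddA
AdAd
dAdd
t=11: Addd
ddAd
AddA
dAAd
AAdd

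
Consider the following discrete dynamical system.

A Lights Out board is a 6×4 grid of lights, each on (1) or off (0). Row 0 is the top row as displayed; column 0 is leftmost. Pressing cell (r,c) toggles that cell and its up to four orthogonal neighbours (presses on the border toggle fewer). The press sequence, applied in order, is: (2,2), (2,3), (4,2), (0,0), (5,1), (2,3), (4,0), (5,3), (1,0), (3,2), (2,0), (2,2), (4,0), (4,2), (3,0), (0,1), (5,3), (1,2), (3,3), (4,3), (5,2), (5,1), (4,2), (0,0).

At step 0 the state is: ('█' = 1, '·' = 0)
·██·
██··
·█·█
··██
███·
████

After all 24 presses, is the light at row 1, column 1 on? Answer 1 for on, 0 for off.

k=0  ·██·
██··
·█·█
··██
███·
████
k=1  ·██·
███·
··█·
···█
███·
████
k=2  ·██·
████
···█
····
███·
████
k=3  ·██·
████
···█
··█·
█··█
██·█
k=4  █·█·
·███
···█
··█·
█··█
██·█
k=5  █·█·
·███
···█
··█·
██·█
··██
k=6  █·█·
·██·
··█·
··██
██·█
··██
k=7  █·█·
·██·
··█·
█·██
···█
█·██
k=8  █·█·
·██·
··█·
█·██
····
█···
k=9  ··█·
█·█·
█·█·
█·██
····
█···
k=10  ··█·
█·█·
█···
██··
··█·
█···
k=11  ··█·
··█·
·█··
·█··
··█·
█···
k=12  ··█·
····
··██
·██·
··█·
█···
k=13  ··█·
····
··██
███·
███·
····
k=14  ··█·
····
··██
██··
█··█
··█·
k=15  ··█·
····
█·██
····
···█
··█·
k=16  ██··
·█··
█·██
····
···█
··█·
k=17  ██··
·█··
█·██
····
····
···█
k=18  ███·
··██
█··█
····
····
···█
k=19  ███·
··██
█···
··██
···█
···█
k=20  ███·
··██
█···
··█·
··█·
····
k=21  ███·
··██
█···
··█·
····
·███
k=22  ███·
··██
█···
··█·
·█··
█··█
k=23  ███·
··██
█···
····
··██
█·██
k=24  ··█·
█·██
█···
····
··██
█·██

0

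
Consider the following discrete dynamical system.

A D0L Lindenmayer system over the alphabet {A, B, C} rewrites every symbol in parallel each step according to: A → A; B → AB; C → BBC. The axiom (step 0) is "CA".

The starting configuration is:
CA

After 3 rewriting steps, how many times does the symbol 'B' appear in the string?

0) CA
1) BBCA
2) ABABBBCA
3) AABAABABABBBCA

6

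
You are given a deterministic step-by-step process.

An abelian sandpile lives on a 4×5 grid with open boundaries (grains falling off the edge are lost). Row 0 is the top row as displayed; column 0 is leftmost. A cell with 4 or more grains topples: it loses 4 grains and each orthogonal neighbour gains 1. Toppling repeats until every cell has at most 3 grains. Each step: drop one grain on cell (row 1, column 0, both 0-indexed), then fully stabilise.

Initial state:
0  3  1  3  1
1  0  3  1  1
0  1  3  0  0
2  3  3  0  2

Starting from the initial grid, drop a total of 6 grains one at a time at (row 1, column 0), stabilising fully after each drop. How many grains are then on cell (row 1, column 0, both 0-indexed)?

[0] 0  3  1  3  1
1  0  3  1  1
0  1  3  0  0
2  3  3  0  2
[1] 0  3  1  3  1
2  0  3  1  1
0  1  3  0  0
2  3  3  0  2
[2] 0  3  1  3  1
3  0  3  1  1
0  1  3  0  0
2  3  3  0  2
[3] 1  3  1  3  1
0  1  3  1  1
1  1  3  0  0
2  3  3  0  2
[4] 1  3  1  3  1
1  1  3  1  1
1  1  3  0  0
2  3  3  0  2
[5] 1  3  1  3  1
2  1  3  1  1
1  1  3  0  0
2  3  3  0  2
[6] 1  3  1  3  1
3  1  3  1  1
1  1  3  0  0
2  3  3  0  2

3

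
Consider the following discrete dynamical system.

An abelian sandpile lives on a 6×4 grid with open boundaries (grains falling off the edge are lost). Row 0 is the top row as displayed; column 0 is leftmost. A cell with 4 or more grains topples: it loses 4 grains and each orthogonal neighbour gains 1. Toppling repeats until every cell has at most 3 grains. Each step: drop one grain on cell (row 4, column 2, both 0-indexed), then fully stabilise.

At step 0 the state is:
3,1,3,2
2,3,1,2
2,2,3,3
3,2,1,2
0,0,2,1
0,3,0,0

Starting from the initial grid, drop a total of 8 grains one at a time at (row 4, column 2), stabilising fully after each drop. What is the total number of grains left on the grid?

0) 3,1,3,2
2,3,1,2
2,2,3,3
3,2,1,2
0,0,2,1
0,3,0,0
1) 3,1,3,2
2,3,1,2
2,2,3,3
3,2,1,2
0,0,3,1
0,3,0,0
2) 3,1,3,2
2,3,1,2
2,2,3,3
3,2,2,2
0,1,0,2
0,3,1,0
3) 3,1,3,2
2,3,1,2
2,2,3,3
3,2,2,2
0,1,1,2
0,3,1,0
4) 3,1,3,2
2,3,1,2
2,2,3,3
3,2,2,2
0,1,2,2
0,3,1,0
5) 3,1,3,2
2,3,1,2
2,2,3,3
3,2,2,2
0,1,3,2
0,3,1,0
6) 3,1,3,2
2,3,1,2
2,2,3,3
3,2,3,2
0,2,0,3
0,3,2,0
7) 3,1,3,2
2,3,1,2
2,2,3,3
3,2,3,2
0,2,1,3
0,3,2,0
8) 3,1,3,2
2,3,1,2
2,2,3,3
3,2,3,2
0,2,2,3
0,3,2,0

49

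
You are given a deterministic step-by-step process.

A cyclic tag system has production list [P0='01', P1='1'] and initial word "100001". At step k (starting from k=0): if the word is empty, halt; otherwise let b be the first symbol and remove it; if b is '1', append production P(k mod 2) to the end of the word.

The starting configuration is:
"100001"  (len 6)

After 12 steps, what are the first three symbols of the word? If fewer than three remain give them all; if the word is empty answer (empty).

11

k=0  "100001"  (len 6)
k=1  "0000101"  (len 7)
k=2  "000101"  (len 6)
k=3  "00101"  (len 5)
k=4  "0101"  (len 4)
k=5  "101"  (len 3)
k=6  "011"  (len 3)
k=7  "11"  (len 2)
k=8  "11"  (len 2)
k=9  "101"  (len 3)
k=10  "011"  (len 3)
k=11  "11"  (len 2)
k=12  "11"  (len 2)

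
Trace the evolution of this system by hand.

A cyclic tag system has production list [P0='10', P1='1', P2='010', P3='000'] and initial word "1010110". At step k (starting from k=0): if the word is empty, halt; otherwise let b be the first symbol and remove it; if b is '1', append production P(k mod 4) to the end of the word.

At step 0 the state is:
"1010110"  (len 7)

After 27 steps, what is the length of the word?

step 0: "1010110"  (len 7)
step 1: "01011010"  (len 8)
step 2: "1011010"  (len 7)
step 3: "011010010"  (len 9)
step 4: "11010010"  (len 8)
step 5: "101001010"  (len 9)
step 6: "010010101"  (len 9)
step 7: "10010101"  (len 8)
step 8: "0010101000"  (len 10)
step 9: "010101000"  (len 9)
step 10: "10101000"  (len 8)
step 11: "0101000010"  (len 10)
step 12: "101000010"  (len 9)
step 13: "0100001010"  (len 10)
step 14: "100001010"  (len 9)
step 15: "00001010010"  (len 11)
step 16: "0001010010"  (len 10)
step 17: "001010010"  (len 9)
step 18: "01010010"  (len 8)
step 19: "1010010"  (len 7)
step 20: "010010000"  (len 9)
step 21: "10010000"  (len 8)
step 22: "00100001"  (len 8)
step 23: "0100001"  (len 7)
step 24: "100001"  (len 6)
step 25: "0000110"  (len 7)
step 26: "000110"  (len 6)
step 27: "00110"  (len 5)

5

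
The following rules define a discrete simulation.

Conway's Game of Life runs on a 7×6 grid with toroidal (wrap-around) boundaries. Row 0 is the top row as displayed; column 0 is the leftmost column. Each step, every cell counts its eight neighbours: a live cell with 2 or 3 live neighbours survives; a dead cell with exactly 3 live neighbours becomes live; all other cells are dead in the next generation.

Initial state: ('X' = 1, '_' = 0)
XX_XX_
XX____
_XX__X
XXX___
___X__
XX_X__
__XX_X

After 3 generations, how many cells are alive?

16

k=0  XX_XX_
XX____
_XX__X
XXX___
___X__
XX_X__
__XX_X
k=1  ___XX_
___XX_
_____X
X__X__
___X__
XX_X__
_____X
k=2  ___X_X
___X_X
___X_X
____X_
XX_XX_
X_X_X_
X_XX_X
k=3  ___X_X
X_XX_X
___X_X
X_X___
XXX_X_
______
X_X___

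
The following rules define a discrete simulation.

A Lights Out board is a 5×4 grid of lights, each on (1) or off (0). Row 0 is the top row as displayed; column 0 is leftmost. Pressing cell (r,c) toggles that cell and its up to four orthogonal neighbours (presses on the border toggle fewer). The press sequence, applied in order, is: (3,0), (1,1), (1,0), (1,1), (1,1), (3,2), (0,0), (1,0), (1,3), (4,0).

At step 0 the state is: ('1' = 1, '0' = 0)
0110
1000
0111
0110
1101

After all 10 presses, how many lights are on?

step 0: 0110
1000
0111
0110
1101
step 1: 0110
1000
1111
1010
0101
step 2: 0010
0110
1011
1010
0101
step 3: 1010
1010
0011
1010
0101
step 4: 1110
0100
0111
1010
0101
step 5: 1010
1010
0011
1010
0101
step 6: 1010
1010
0001
1101
0111
step 7: 0110
0010
0001
1101
0111
step 8: 1110
1110
1001
1101
0111
step 9: 1111
1101
1000
1101
0111
step 10: 1111
1101
1000
0101
1011

13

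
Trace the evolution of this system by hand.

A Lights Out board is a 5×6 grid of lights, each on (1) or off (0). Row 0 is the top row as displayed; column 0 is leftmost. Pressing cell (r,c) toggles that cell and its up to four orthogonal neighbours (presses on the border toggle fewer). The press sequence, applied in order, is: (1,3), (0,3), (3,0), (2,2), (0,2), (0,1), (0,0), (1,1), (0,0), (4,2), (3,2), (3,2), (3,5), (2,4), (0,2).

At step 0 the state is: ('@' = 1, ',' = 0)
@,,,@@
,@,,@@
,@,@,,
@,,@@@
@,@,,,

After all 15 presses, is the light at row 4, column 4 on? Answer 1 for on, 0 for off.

0

t=0: @,,,@@
,@,,@@
,@,@,,
@,,@@@
@,@,,,
t=1: @,,@@@
,@@@,@
,@,,,,
@,,@@@
@,@,,,
t=2: @,@,,@
,@@,,@
,@,,,,
@,,@@@
@,@,,,
t=3: @,@,,@
,@@,,@
@@,,,,
,@,@@@
,,@,,,
t=4: @,@,,@
,@,,,@
@,@@,,
,@@@@@
,,@,,,
t=5: @@,@,@
,@@,,@
@,@@,,
,@@@@@
,,@,,,
t=6: ,,@@,@
,,@,,@
@,@@,,
,@@@@@
,,@,,,
t=7: @@@@,@
@,@,,@
@,@@,,
,@@@@@
,,@,,,
t=8: @,@@,@
,@,,,@
@@@@,,
,@@@@@
,,@,,,
t=9: ,@@@,@
@@,,,@
@@@@,,
,@@@@@
,,@,,,
t=10: ,@@@,@
@@,,,@
@@@@,,
,@,@@@
,@,@,,
t=11: ,@@@,@
@@,,,@
@@,@,,
,,@,@@
,@@@,,
t=12: ,@@@,@
@@,,,@
@@@@,,
,@,@@@
,@,@,,
t=13: ,@@@,@
@@,,,@
@@@@,@
,@,@,,
,@,@,@
t=14: ,@@@,@
@@,,@@
@@@,@,
,@,@@,
,@,@,@
t=15: ,,,,,@
@@@,@@
@@@,@,
,@,@@,
,@,@,@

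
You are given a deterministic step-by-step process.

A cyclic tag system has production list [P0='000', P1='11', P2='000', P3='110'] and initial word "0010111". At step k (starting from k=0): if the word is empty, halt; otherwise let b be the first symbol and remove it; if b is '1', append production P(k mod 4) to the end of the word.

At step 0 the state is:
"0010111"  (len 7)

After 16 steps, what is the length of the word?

[0] "0010111"  (len 7)
[1] "010111"  (len 6)
[2] "10111"  (len 5)
[3] "0111000"  (len 7)
[4] "111000"  (len 6)
[5] "11000000"  (len 8)
[6] "100000011"  (len 9)
[7] "00000011000"  (len 11)
[8] "0000011000"  (len 10)
[9] "000011000"  (len 9)
[10] "00011000"  (len 8)
[11] "0011000"  (len 7)
[12] "011000"  (len 6)
[13] "11000"  (len 5)
[14] "100011"  (len 6)
[15] "00011000"  (len 8)
[16] "0011000"  (len 7)

7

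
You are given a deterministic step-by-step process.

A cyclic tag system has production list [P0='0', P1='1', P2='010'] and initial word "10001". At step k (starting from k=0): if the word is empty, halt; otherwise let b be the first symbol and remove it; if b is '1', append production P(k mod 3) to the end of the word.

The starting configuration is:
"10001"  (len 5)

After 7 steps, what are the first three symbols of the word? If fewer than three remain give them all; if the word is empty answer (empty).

step 0: "10001"  (len 5)
step 1: "00010"  (len 5)
step 2: "0010"  (len 4)
step 3: "010"  (len 3)
step 4: "10"  (len 2)
step 5: "01"  (len 2)
step 6: "1"  (len 1)
step 7: "0"  (len 1)

0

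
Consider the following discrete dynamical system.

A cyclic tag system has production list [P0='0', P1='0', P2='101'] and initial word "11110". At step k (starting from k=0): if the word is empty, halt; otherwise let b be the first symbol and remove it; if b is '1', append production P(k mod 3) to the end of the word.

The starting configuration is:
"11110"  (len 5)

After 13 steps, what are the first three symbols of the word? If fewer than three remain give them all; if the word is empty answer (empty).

(empty)

0) "11110"  (len 5)
1) "11100"  (len 5)
2) "11000"  (len 5)
3) "1000101"  (len 7)
4) "0001010"  (len 7)
5) "001010"  (len 6)
6) "01010"  (len 5)
7) "1010"  (len 4)
8) "0100"  (len 4)
9) "100"  (len 3)
10) "000"  (len 3)
11) "00"  (len 2)
12) "0"  (len 1)
13) (halted — word empty)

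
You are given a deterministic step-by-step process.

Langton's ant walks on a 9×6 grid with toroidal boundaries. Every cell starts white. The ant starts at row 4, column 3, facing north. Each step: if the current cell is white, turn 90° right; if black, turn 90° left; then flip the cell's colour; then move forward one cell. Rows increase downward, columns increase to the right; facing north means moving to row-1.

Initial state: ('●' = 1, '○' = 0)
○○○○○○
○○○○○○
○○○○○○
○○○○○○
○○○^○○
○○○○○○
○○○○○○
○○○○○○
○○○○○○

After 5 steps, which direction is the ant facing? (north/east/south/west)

west

0) ○○○○○○
○○○○○○
○○○○○○
○○○○○○
○○○^○○
○○○○○○
○○○○○○
○○○○○○
○○○○○○
1) ○○○○○○
○○○○○○
○○○○○○
○○○○○○
○○○●>○
○○○○○○
○○○○○○
○○○○○○
○○○○○○
2) ○○○○○○
○○○○○○
○○○○○○
○○○○○○
○○○●●○
○○○○v○
○○○○○○
○○○○○○
○○○○○○
3) ○○○○○○
○○○○○○
○○○○○○
○○○○○○
○○○●●○
○○○<●○
○○○○○○
○○○○○○
○○○○○○
4) ○○○○○○
○○○○○○
○○○○○○
○○○○○○
○○○^●○
○○○●●○
○○○○○○
○○○○○○
○○○○○○
5) ○○○○○○
○○○○○○
○○○○○○
○○○○○○
○○<○●○
○○○●●○
○○○○○○
○○○○○○
○○○○○○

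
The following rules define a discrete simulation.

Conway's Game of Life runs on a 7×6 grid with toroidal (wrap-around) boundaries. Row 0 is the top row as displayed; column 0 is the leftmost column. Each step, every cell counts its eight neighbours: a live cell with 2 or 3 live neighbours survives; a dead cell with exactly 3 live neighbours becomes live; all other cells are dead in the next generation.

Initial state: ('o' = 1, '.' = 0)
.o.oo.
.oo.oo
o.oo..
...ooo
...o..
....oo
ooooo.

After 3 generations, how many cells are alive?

k=0  .o.oo.
.oo.oo
o.oo..
...ooo
...o..
....oo
ooooo.
k=1  ......
.....o
o.....
.....o
...o..
oo...o
oo....
k=2  o.....
......
o....o
......
....oo
.oo..o
.o...o
k=3  o.....
o....o
......
o...o.
o...oo
.oo..o
.oo..o

14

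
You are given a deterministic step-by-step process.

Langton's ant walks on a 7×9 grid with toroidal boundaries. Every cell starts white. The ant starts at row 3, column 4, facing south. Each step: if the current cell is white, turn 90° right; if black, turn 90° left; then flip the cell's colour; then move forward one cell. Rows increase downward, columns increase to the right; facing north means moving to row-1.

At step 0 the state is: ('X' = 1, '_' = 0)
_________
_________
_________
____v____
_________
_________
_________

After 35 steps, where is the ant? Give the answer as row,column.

gen 0: _________
_________
_________
____v____
_________
_________
_________
gen 1: _________
_________
_________
___<X____
_________
_________
_________
gen 2: _________
_________
___^_____
___XX____
_________
_________
_________
gen 3: _________
_________
___X>____
___XX____
_________
_________
_________
gen 4: _________
_________
___XX____
___Xv____
_________
_________
_________
gen 5: _________
_________
___XX____
___X_>___
_________
_________
_________
gen 6: _________
_________
___XX____
___X_X___
_____v___
_________
_________
gen 7: _________
_________
___XX____
___X_X___
____<X___
_________
_________
gen 8: _________
_________
___XX____
___X^X___
____XX___
_________
_________
gen 9: _________
_________
___XX____
___XX>___
____XX___
_________
_________
gen 10: _________
_________
___XX^___
___XX____
____XX___
_________
_________
gen 11: _________
_________
___XXX>__
___XX____
____XX___
_________
_________
gen 12: _________
_________
___XXXX__
___XX_v__
____XX___
_________
_________
gen 13: _________
_________
___XXXX__
___XX<X__
____XX___
_________
_________
gen 14: _________
_________
___XX^X__
___XXXX__
____XX___
_________
_________
gen 15: _________
_________
___X<_X__
___XXXX__
____XX___
_________
_________
gen 16: _________
_________
___X__X__
___XvXX__
____XX___
_________
_________
gen 17: _________
_________
___X__X__
___X_>X__
____XX___
_________
_________
gen 18: _________
_________
___X_^X__
___X__X__
____XX___
_________
_________
gen 19: _________
_________
___X_X>__
___X__X__
____XX___
_________
_________
gen 20: _________
______^__
___X_X___
___X__X__
____XX___
_________
_________
gen 21: _________
______X>_
___X_X___
___X__X__
____XX___
_________
_________
gen 22: _________
______XX_
___X_X_v_
___X__X__
____XX___
_________
_________
gen 23: _________
______XX_
___X_X<X_
___X__X__
____XX___
_________
_________
gen 24: _________
______^X_
___X_XXX_
___X__X__
____XX___
_________
_________
gen 25: _________
_____<_X_
___X_XXX_
___X__X__
____XX___
_________
_________
gen 26: _____^___
_____X_X_
___X_XXX_
___X__X__
____XX___
_________
_________
gen 27: _____X>__
_____X_X_
___X_XXX_
___X__X__
____XX___
_________
_________
gen 28: _____XX__
_____XvX_
___X_XXX_
___X__X__
____XX___
_________
_________
gen 29: _____XX__
_____<XX_
___X_XXX_
___X__X__
____XX___
_________
_________
gen 30: _____XX__
______XX_
___X_vXX_
___X__X__
____XX___
_________
_________
gen 31: _____XX__
______XX_
___X__>X_
___X__X__
____XX___
_________
_________
gen 32: _____XX__
______^X_
___X___X_
___X__X__
____XX___
_________
_________
gen 33: _____XX__
_____<_X_
___X___X_
___X__X__
____XX___
_________
_________
gen 34: _____^X__
_____X_X_
___X___X_
___X__X__
____XX___
_________
_________
gen 35: ____<_X__
_____X_X_
___X___X_
___X__X__
____XX___
_________
_________

0,4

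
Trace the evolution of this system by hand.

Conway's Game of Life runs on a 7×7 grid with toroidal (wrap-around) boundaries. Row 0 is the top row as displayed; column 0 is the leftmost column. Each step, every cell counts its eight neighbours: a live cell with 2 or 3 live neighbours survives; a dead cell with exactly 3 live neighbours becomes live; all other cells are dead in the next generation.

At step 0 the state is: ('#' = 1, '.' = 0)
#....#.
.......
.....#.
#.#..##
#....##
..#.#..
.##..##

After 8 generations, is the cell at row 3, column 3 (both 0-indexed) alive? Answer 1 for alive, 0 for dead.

[0] #....#.
.......
.....#.
#.#..##
#....##
..#.#..
.##..##
[1] ##...#.
......#
.....#.
##..#..
#..##..
..###..
#######
[2] ...#...
#....##
#....##
##.####
#....#.
.......
.......
[3] ......#
#...##.
.......
.#.....
##...#.
.......
.......
[4] .....##
.....##
.......
##.....
##.....
.......
.......
[5] .....##
.....##
#.....#
##.....
##.....
.......
.......
[6] .....##
.......
.#...#.
.......
##.....
.......
.......
[7] .......
.....##
.......
##.....
.......
.......
.......
[8] .......
.......
#.....#
.......
.......
.......
.......

0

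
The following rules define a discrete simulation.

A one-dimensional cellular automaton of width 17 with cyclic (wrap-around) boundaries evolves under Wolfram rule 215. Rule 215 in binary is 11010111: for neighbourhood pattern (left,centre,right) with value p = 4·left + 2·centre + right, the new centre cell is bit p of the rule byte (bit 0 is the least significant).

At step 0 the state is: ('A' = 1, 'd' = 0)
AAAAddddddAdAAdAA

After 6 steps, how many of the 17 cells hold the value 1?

step 0: AAAAddddddAdAAdAA
step 1: AAAAAAAAAAAddAddA
step 2: AAAAAAAAAAAAAAAAd
step 3: dAAAAAAAAAAAAAAAd
step 4: AdAAAAAAAAAAAAAAA
step 5: AddAAAAAAAAAAAAAA
step 6: AAAdAAAAAAAAAAAAA

16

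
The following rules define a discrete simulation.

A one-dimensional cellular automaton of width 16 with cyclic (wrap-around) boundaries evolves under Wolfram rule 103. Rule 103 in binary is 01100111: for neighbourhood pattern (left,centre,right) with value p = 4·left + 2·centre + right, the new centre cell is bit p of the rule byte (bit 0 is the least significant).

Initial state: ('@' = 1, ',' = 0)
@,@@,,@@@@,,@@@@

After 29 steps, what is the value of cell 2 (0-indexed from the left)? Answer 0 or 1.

step 0: @,@@,,@@@@,,@@@@
step 1: @@,@,@,,,@,@,,,,
step 2: ,@@@@@,@@@@@,@@@
step 3: @,,,,@@,,,,@@,,@
step 4: @,@@@,@,@@@,@,@,
step 5: @@,,@@@@,,@@@@@@
step 6: ,@,@,,,@,@,,,,,,
step 7: @@@@,@@@@@,@@@@@
step 8: ,,,@@,,,,@@,,,,,
step 9: @@@,@,@@@,@,@@@@
step 10: ,,@@@@,,@@@@,,,,
step 11: @@,,,@,@,,,@,@@@
step 12: ,@,@@@@@,@@@@,,,
step 13: @@@,,,,@@,,,@,@@
step 14: ,,@,@@@,@,@@@@,,
step 15: @@@@,,@@@@,,,@,@
step 16: ,,,@,@,,,@,@@@@,
step 17: @@@@@@,@@@@,,,@,
step 18: ,,,,,@@,,,@,@@@@
step 19: ,@@@@,@,@@@@,,,@
step 20: @,,,@@@@,,,@,@@@
step 21: @,@@,,,@,@@@@,,,
step 22: @@,@,@@@@,,,@,@@
step 23: ,@@@@,,,@,@@@@,,
step 24: @,,,@,@@@@,,,@,@
step 25: @,@@@@,,,@,@@@@,
step 26: @@,,,@,@@@@,,,@@
step 27: ,@,@@@@,,,@,@@,,
step 28: @@@,,,@,@@@@,@,@
step 29: ,,@,@@@@,,,@@@@,

1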